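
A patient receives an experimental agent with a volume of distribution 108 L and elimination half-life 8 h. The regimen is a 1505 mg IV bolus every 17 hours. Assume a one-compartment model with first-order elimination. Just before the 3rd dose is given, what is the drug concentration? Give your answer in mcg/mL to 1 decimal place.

f = (1/2)^(τ/t½) = (1/2)^(17/8) ≈ 0.2293.
C₀ = D/Vd = 1505/108 ≈ 13.935 mcg/mL.
Before the 3rd dose, 2 doses have been given. Superposition: Cmin = C₀·(f + f²).
≈ 13.935 × (0.2293 + 0.0526) ≈ 13.935 × 0.2819 ≈ 3.928 mcg/mL.

3.9 mcg/mL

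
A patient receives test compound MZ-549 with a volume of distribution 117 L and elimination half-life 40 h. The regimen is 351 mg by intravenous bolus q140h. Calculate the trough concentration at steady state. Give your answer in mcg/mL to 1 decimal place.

τ/t½ = 140/40 ≈ 3.5, so fraction remaining f = (1/2)^(140/40) ≈ 0.0884.
Accumulation ratio R = 1/(1 − f) ≈ 1/0.9116 ≈ 1.0970.
Single-dose peak C₀ = D/Vd = 351/117 ≈ 3.000 mcg/mL.
Cmax,ss = C₀/(1 − f) ≈ 3.000/0.9116 ≈ 3.291 mcg/mL.
Steady-state trough Cmin,ss = Cmax,ss·f ≈ 3.291 × 0.0884 ≈ 0.291 mcg/mL.

0.3 mcg/mL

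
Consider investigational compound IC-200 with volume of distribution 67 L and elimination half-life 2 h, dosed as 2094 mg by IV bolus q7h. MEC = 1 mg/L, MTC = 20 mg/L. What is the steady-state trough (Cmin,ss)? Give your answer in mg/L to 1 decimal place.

3.0 mg/L

Over one 7-h interval, 7/2 ≈ 3.5 half-lives elapse, leaving f ≈ 0.0884 of each dose.
Accumulation ratio R = 1/(1 − f) ≈ 1/0.9116 ≈ 1.0970.
Single-dose peak C₀ = D/Vd = 2094/67 ≈ 31.254 mg/L.
Steady-state peak Cmax,ss = C₀·R ≈ 31.254 × 1.0970 ≈ 34.286 mg/L.
One interval later, Cmin,ss = Cmax,ss·e^(−kτ) ≈ 34.286 × 0.0884 ≈ 3.031 mg/L.
Trough 3.0 mg/L vs MEC 1 mg/L: adequate.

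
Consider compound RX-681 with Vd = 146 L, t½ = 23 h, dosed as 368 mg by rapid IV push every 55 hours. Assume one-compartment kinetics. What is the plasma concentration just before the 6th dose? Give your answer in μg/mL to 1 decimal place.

0.6 μg/mL

f = (1/2)^(τ/t½) = (1/2)^(55/23) ≈ 0.1906.
C₀ = D/Vd = 368/146 ≈ 2.521 μg/mL.
Before the 6th dose, 5 doses have been given. Superposition: Cmin = C₀·(f + f² + … + f^5).
≈ 2.521 × (0.1906 + 0.0363 + 0.0069 + 0.0013 + 0.0003) ≈ 2.521 × 0.2354 ≈ 0.593 μg/mL.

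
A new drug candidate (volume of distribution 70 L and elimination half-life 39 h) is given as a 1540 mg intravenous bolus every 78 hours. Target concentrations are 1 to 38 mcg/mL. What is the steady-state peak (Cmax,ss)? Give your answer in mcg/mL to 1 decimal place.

τ = 78 h = 2 half-lives, so f = (1/2)^2 = 0.25.
At steady state, R = 1/(1 − 0.25) = 4/3.
Single-dose peak C₀ = D/Vd = 1540/70 = 22 mcg/mL.
Steady-state peak Cmax,ss = C₀·R = 22 × 4/3 ≈ 29.333 mcg/mL.
Peak 29.3 mcg/mL vs MTC 38 mcg/mL: below toxic threshold.

29.3 mcg/mL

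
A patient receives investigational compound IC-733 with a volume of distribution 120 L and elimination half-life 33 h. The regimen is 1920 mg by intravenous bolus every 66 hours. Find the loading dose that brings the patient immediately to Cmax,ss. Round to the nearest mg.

2560 mg

f = (1/2)^(66/33) ≈ 0.250000; accumulation ratio R = 1/(1−f) ≈ 1.33333.
Loading dose to hit Cmax,ss on first dose: D_load = D_maint·R ≈ 1920 × 1.33333 ≈ 2559.99 mg.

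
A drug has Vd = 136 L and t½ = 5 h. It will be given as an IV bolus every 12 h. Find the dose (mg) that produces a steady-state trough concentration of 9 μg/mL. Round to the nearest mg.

5236 mg

τ/t½ = 12/5 ≈ 2.4, so f = (1/2)^(12/5) ≈ 0.189465.
Cmin,ss = (D/Vd)·f/(1−f), so D = Cmin,ss·Vd·(1−f)/f.
D = 9 × 136 × (1−f)/f ≈ 9 × 136 × 4.27802 ≈ 5236.30 mg.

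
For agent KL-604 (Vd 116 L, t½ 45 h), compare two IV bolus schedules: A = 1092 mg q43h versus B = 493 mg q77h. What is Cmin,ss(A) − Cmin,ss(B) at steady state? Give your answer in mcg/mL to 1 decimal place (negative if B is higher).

8.2 mcg/mL

Regimen A: f = (1/2)^(43/45) ≈ 0.5156; Cmin,ss = (1092/116)·f/(1−f) ≈ 10.020 mcg/mL.
Regimen B: f = (1/2)^(77/45) ≈ 0.3054; Cmin,ss = (493/116)·f/(1−f) ≈ 1.869 mcg/mL.
Difference ≈ 10.020 − 1.869 ≈ 8.151 mcg/mL.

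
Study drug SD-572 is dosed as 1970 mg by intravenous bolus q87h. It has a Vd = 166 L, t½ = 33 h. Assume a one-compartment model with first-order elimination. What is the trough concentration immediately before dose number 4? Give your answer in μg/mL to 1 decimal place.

f = (1/2)^(τ/t½) = (1/2)^(87/33) ≈ 0.1608.
C₀ = D/Vd = 1970/166 ≈ 11.867 μg/mL.
Before the 4th dose, 3 doses have been given. Superposition: Cmin = C₀·(f + f² + … + f^3).
≈ 11.867 × (0.1608 + 0.0259 + 0.0042) ≈ 11.867 × 0.1909 ≈ 2.265 μg/mL.

2.3 μg/mL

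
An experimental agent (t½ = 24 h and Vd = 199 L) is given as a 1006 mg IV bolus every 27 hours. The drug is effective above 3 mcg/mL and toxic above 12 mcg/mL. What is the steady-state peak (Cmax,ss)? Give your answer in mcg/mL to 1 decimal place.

τ/t½ = 27/24 ≈ 1.125, so fraction remaining f = (1/2)^(27/24) ≈ 0.4585.
At steady state, accumulation factor R = 1/(1 − e^(−kτ)) ≈ 1.8467.
Single-dose peak C₀ = D/Vd = 1006/199 ≈ 5.055 mcg/mL.
Steady-state peak Cmax,ss = C₀·R ≈ 5.055 × 1.8467 ≈ 9.335 mcg/mL.
Peak 9.3 mcg/mL vs MTC 12 mcg/mL: below toxic threshold.

9.3 mcg/mL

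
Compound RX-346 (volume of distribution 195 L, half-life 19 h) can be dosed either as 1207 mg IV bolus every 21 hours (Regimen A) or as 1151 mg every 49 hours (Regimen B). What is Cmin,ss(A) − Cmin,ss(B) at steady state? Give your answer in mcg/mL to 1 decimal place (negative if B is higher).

Regimen A: f = (1/2)^(21/19) ≈ 0.4648; Cmin,ss = (1207/195)·f/(1−f) ≈ 5.376 mcg/mL.
Regimen B: f = (1/2)^(49/19) ≈ 0.1674; Cmin,ss = (1151/195)·f/(1−f) ≈ 1.187 mcg/mL.
Difference ≈ 5.376 − 1.187 ≈ 4.189 mcg/mL.

4.2 mcg/mL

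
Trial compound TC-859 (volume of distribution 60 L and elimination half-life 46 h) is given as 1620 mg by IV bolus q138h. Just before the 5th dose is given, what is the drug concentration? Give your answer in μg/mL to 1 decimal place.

3.9 μg/mL

f = (1/2)^(τ/t½) = (1/2)^(138/46) ≈ 0.1250.
C₀ = D/Vd = 1620/60 ≈ 27.000 μg/mL.
Before the 5th dose, 4 doses have been given. Superposition: Cmin = C₀·(f + f² + … + f^4).
≈ 27.000 × (0.1250 + 0.0156 + 0.0020 + 0.0002) ≈ 27.000 × 0.1428 ≈ 3.856 μg/mL.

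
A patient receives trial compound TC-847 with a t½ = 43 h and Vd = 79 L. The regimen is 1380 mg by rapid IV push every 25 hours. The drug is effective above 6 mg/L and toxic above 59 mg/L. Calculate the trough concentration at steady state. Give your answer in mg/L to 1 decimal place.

35.2 mg/L

τ/t½ = 25/43 ≈ 0.5814, so fraction remaining f = (1/2)^(25/43) ≈ 0.6683.
Single-dose peak C₀ = D/Vd = 1380/79 ≈ 17.468 mg/L.
Steady-state trough Cmin,ss = C₀·f/(1−f) ≈ 17.468 × 0.6683/0.3317 ≈ 35.194 mg/L.
Trough 35.2 mg/L vs MEC 6 mg/L: adequate.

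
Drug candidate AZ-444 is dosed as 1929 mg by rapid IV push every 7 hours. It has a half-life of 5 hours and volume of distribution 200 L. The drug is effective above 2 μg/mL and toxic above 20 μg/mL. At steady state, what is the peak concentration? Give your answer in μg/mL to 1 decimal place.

15.5 μg/mL

Over one 7-h interval, 7/5 ≈ 1.4 half-lives elapse, leaving f ≈ 0.3789 of each dose.
Accumulation ratio R = 1/(1 − f) ≈ 1/0.6211 ≈ 1.6100.
Each bolus raises the concentration by D/Vd = 1929/200 ≈ 9.645 μg/mL.
Steady-state peak Cmax,ss = C₀·R ≈ 9.645 × 1.6100 ≈ 15.528 μg/mL.
Peak 15.5 μg/mL vs MTC 20 μg/mL: below toxic threshold.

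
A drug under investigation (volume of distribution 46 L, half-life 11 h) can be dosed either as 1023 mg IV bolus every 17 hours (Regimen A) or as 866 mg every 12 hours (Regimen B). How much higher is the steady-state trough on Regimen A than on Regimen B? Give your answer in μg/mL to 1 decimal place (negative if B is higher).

Regimen A: f = (1/2)^(17/11) ≈ 0.3426; Cmin,ss = (1023/46)·f/(1−f) ≈ 11.590 μg/mL.
Regimen B: f = (1/2)^(12/11) ≈ 0.4695; Cmin,ss = (866/46)·f/(1−f) ≈ 16.661 μg/mL.
Difference ≈ 11.590 − 16.661 ≈ -5.071 μg/mL.

-5.1 μg/mL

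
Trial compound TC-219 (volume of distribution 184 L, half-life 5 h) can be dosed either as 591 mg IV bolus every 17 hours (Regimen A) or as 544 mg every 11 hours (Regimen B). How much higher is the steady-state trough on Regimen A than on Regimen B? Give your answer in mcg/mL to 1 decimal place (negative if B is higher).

-0.5 mcg/mL

Regimen A: f = (1/2)^(17/5) ≈ 0.0947; Cmin,ss = (591/184)·f/(1−f) ≈ 0.336 mcg/mL.
Regimen B: f = (1/2)^(11/5) ≈ 0.2176; Cmin,ss = (544/184)·f/(1−f) ≈ 0.822 mcg/mL.
Difference ≈ 0.336 − 0.822 ≈ -0.486 mcg/mL.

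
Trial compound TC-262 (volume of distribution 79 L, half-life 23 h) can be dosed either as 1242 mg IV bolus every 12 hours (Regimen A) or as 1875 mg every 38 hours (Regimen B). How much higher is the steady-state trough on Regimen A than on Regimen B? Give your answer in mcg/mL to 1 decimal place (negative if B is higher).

Regimen A: f = (1/2)^(12/23) ≈ 0.6965; Cmin,ss = (1242/79)·f/(1−f) ≈ 36.079 mcg/mL.
Regimen B: f = (1/2)^(38/23) ≈ 0.3182; Cmin,ss = (1875/79)·f/(1−f) ≈ 11.077 mcg/mL.
Difference ≈ 36.079 − 11.077 ≈ 25.002 mcg/mL.

25.0 mcg/mL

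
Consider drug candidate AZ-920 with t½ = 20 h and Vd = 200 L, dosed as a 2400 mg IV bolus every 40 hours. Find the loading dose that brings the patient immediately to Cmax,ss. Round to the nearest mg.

f = (1/2)^(40/20) ≈ 0.250000; accumulation ratio R = 1/(1−f) ≈ 1.33333.
Loading dose to hit Cmax,ss on first dose: D_load = D_maint·R ≈ 2400 × 1.33333 ≈ 3199.99 mg.

3200 mg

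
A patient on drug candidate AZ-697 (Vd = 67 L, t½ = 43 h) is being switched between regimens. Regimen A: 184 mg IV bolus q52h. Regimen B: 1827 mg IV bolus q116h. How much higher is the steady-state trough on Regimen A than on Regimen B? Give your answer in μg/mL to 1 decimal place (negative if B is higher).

Regimen A: f = (1/2)^(52/43) ≈ 0.4325; Cmin,ss = (184/67)·f/(1−f) ≈ 2.093 μg/mL.
Regimen B: f = (1/2)^(116/43) ≈ 0.1541; Cmin,ss = (1827/67)·f/(1−f) ≈ 4.968 μg/mL.
Difference ≈ 2.093 − 4.968 ≈ -2.875 μg/mL.

-2.9 μg/mL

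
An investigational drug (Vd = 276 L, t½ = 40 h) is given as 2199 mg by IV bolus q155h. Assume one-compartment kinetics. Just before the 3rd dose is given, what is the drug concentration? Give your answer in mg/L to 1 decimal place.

f = (1/2)^(τ/t½) = (1/2)^(155/40) ≈ 0.0682.
C₀ = D/Vd = 2199/276 ≈ 7.967 mg/L.
Before the 3rd dose, 2 doses have been given. Superposition: Cmin = C₀·(f + f²).
≈ 7.967 × (0.0682 + 0.0047) ≈ 7.967 × 0.0729 ≈ 0.581 mg/L.

0.6 mg/L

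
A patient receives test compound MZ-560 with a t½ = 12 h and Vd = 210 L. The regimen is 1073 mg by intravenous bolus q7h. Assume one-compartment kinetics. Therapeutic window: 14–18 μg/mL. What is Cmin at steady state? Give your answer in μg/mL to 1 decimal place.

10.3 μg/mL

k = ln2/t½ = ln2/12 ≈ 0.057762 h⁻¹; fraction remaining f = e^(−kτ) = e^(−0.057762×7) ≈ 0.6674.
Each bolus raises the concentration by D/Vd = 1073/210 ≈ 5.110 μg/mL.
Steady-state trough Cmin,ss = C₀·f/(1−f) ≈ 5.110 × 0.6674/0.3326 ≈ 10.254 μg/mL.
Trough 10.3 μg/mL vs MEC 14 μg/mL: subtherapeutic.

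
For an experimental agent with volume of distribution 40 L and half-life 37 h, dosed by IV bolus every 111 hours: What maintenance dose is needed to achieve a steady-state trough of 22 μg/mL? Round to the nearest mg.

6160 mg

τ/t½ = 111/37 ≈ 3, so f = (1/2)^(111/37) ≈ 0.125000.
Cmin,ss = (D/Vd)·f/(1−f), so D = Cmin,ss·Vd·(1−f)/f.
D = 22 × 40 × (1−f)/f ≈ 22 × 40 × 7.00000 ≈ 6160.00 mg.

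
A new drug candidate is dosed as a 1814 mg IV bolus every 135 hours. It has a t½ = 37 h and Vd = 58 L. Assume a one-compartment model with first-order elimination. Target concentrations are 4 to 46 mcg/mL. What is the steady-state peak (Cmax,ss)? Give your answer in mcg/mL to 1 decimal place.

34.0 mcg/mL

k = ln2/t½ = ln2/37 ≈ 0.018734 h⁻¹; fraction remaining f = e^(−kτ) = e^(−0.018734×135) ≈ 0.0797.
At steady state, accumulation factor R = 1/(1 − e^(−kτ)) ≈ 1.0866.
Each bolus raises the concentration by D/Vd = 1814/58 ≈ 31.276 mcg/mL.
Steady-state peak Cmax,ss = C₀·R ≈ 31.276 × 1.0866 ≈ 33.985 mcg/mL.
Peak 34.0 mcg/mL vs MTC 46 mcg/mL: below toxic threshold.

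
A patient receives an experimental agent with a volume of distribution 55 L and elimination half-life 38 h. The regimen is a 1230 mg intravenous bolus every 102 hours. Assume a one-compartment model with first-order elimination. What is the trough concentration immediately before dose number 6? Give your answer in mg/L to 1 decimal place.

4.1 mg/L

f = (1/2)^(τ/t½) = (1/2)^(102/38) ≈ 0.1556.
C₀ = D/Vd = 1230/55 ≈ 22.364 mg/L.
Before the 6th dose, 5 doses have been given. Superposition: Cmin = C₀·(f + f² + … + f^5).
≈ 22.364 × (0.1556 + 0.0242 + 0.0038 + 0.0006 + 0.0001) ≈ 22.364 × 0.1843 ≈ 4.122 mg/L.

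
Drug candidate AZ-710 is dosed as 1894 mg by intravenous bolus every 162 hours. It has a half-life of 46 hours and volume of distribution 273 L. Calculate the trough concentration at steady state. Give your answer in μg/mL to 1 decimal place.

0.7 μg/mL

τ/t½ = 162/46 ≈ 3.5217, so fraction remaining f = (1/2)^(162/46) ≈ 0.0871.
Each bolus raises the concentration by D/Vd = 1894/273 ≈ 6.938 μg/mL.
Steady-state trough Cmin,ss = C₀·f/(1−f) ≈ 6.938 × 0.0871/0.9129 ≈ 0.662 μg/mL.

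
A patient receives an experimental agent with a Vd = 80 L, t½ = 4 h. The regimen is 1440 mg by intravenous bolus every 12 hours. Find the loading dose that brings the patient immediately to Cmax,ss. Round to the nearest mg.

1646 mg

f = (1/2)^(12/4) ≈ 0.125000; accumulation ratio R = 1/(1−f) ≈ 1.14286.
Loading dose to hit Cmax,ss on first dose: D_load = D_maint·R ≈ 1440 × 1.14286 ≈ 1645.72 mg.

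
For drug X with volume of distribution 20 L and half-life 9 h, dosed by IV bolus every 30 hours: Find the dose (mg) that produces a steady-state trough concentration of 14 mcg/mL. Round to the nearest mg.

2542 mg

τ/t½ = 30/9 ≈ 3.3333, so f = (1/2)^(30/9) ≈ 0.099213.
Cmin,ss = (D/Vd)·f/(1−f), so D = Cmin,ss·Vd·(1−f)/f.
D = 14 × 20 × (1−f)/f ≈ 14 × 20 × 9.07932 ≈ 2542.21 mg.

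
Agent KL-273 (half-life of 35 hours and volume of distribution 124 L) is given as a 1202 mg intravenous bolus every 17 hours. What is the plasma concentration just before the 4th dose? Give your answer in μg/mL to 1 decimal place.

f = (1/2)^(τ/t½) = (1/2)^(17/35) ≈ 0.7141.
C₀ = D/Vd = 1202/124 ≈ 9.694 μg/mL.
Before the 4th dose, 3 doses have been given. Superposition: Cmin = C₀·(f + f² + … + f^3).
≈ 9.694 × (0.7141 + 0.5099 + 0.3641) ≈ 9.694 × 1.5881 ≈ 15.395 μg/mL.

15.4 μg/mL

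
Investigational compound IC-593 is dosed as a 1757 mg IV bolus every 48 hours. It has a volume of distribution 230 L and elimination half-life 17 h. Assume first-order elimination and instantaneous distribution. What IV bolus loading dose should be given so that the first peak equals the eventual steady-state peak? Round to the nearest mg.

2046 mg

f = (1/2)^(48/17) ≈ 0.141264; accumulation ratio R = 1/(1−f) ≈ 1.16450.
Loading dose to hit Cmax,ss on first dose: D_load = D_maint·R ≈ 1757 × 1.16450 ≈ 2046.03 mg.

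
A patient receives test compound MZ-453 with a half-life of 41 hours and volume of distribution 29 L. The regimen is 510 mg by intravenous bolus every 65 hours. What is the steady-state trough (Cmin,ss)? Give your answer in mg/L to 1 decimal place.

8.8 mg/L

k = ln2/t½ = ln2/41 ≈ 0.016906 h⁻¹; fraction remaining f = e^(−kτ) = e^(−0.016906×65) ≈ 0.3332.
At steady state, accumulation factor R = 1/(1 − e^(−kτ)) ≈ 1.4997.
Single-dose peak C₀ = D/Vd = 510/29 ≈ 17.586 mg/L.
Steady-state peak Cmax,ss = C₀·R ≈ 17.586 × 1.4997 ≈ 26.374 mg/L.
One interval later, Cmin,ss = Cmax,ss·e^(−kτ) ≈ 26.374 × 0.3332 ≈ 8.788 mg/L.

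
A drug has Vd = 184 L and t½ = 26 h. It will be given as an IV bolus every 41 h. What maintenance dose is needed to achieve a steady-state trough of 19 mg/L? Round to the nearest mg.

6934 mg

τ/t½ = 41/26 ≈ 1.5769, so f = (1/2)^(41/26) ≈ 0.335196.
Cmin,ss = (D/Vd)·f/(1−f), so D = Cmin,ss·Vd·(1−f)/f.
D = 19 × 184 × (1−f)/f ≈ 19 × 184 × 1.98333 ≈ 6933.72 mg.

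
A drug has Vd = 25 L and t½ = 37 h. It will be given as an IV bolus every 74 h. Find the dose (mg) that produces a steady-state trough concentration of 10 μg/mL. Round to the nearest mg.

τ/t½ = 74/37 ≈ 2, so f = (1/2)^(74/37) ≈ 0.250000.
Cmin,ss = (D/Vd)·f/(1−f), so D = Cmin,ss·Vd·(1−f)/f.
D = 10 × 25 × (1−f)/f ≈ 10 × 25 × 3.00000 ≈ 750.00 mg.

750 mg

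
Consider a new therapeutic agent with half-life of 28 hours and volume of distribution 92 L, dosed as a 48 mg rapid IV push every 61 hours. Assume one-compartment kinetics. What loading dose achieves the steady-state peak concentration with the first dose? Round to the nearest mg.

62 mg

f = (1/2)^(61/28) ≈ 0.220894; accumulation ratio R = 1/(1−f) ≈ 1.28352.
Loading dose to hit Cmax,ss on first dose: D_load = D_maint·R ≈ 48 × 1.28352 ≈ 61.61 mg.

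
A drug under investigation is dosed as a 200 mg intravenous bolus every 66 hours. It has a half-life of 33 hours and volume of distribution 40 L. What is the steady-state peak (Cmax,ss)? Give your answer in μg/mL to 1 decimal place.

6.7 μg/mL

The dosing interval is 2 half-lives, so f = 2^(−2) = 0.25.
Accumulation ratio R = 1/(1 − f) = 1/0.75 = 4/3.
Single-dose peak C₀ = D/Vd = 200/40 = 5 μg/mL.
Steady-state peak Cmax,ss = C₀·R = 5 × 4/3 ≈ 6.667 μg/mL.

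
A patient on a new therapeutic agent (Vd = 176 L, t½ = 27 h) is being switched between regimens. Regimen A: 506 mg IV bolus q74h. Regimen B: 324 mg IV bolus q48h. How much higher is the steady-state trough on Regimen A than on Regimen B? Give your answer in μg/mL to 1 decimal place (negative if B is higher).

Regimen A: f = (1/2)^(74/27) ≈ 0.1496; Cmin,ss = (506/176)·f/(1−f) ≈ 0.506 μg/mL.
Regimen B: f = (1/2)^(48/27) ≈ 0.2916; Cmin,ss = (324/176)·f/(1−f) ≈ 0.758 μg/mL.
Difference ≈ 0.506 − 0.758 ≈ -0.252 μg/mL.

-0.3 μg/mL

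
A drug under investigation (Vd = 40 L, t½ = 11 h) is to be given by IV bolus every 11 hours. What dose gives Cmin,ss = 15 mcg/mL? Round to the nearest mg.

τ/t½ = 11/11 ≈ 1, so f = (1/2)^(11/11) ≈ 0.500000.
Cmin,ss = (D/Vd)·f/(1−f), so D = Cmin,ss·Vd·(1−f)/f.
D = 15 × 40 × (1−f)/f ≈ 15 × 40 × 1.00000 ≈ 600.00 mg.

600 mg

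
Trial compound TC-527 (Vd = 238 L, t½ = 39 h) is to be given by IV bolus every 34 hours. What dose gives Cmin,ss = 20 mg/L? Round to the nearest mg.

τ/t½ = 34/39 ≈ 0.87179, so f = (1/2)^(34/39) ≈ 0.546467.
Cmin,ss = (D/Vd)·f/(1−f), so D = Cmin,ss·Vd·(1−f)/f.
D = 20 × 238 × (1−f)/f ≈ 20 × 238 × 0.82994 ≈ 3950.51 mg.

3951 mg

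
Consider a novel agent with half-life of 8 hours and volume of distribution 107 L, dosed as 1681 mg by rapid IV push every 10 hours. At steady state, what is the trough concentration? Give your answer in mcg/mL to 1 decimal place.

11.4 mcg/mL

k = ln2/t½ = ln2/8 ≈ 0.086643 h⁻¹; fraction remaining f = e^(−kτ) = e^(−0.086643×10) ≈ 0.4204.
At steady state, accumulation factor R = 1/(1 − e^(−kτ)) ≈ 1.7253.
Each bolus raises the concentration by D/Vd = 1681/107 ≈ 15.710 mcg/mL.
Cmax,ss = C₀/(1 − f) ≈ 15.710/0.5796 ≈ 27.105 mcg/mL.
Steady-state trough Cmin,ss = Cmax,ss·f ≈ 27.105 × 0.4204 ≈ 11.395 mcg/mL.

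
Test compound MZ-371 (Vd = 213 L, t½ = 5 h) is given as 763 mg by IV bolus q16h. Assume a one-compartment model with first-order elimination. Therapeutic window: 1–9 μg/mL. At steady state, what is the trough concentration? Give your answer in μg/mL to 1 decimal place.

0.4 μg/mL

Over one 16-h interval, 16/5 ≈ 3.2 half-lives elapse, leaving f ≈ 0.1088 of each dose.
Each bolus raises the concentration by D/Vd = 763/213 ≈ 3.582 μg/mL.
Steady-state trough Cmin,ss = C₀·f/(1−f) ≈ 3.582 × 0.1088/0.8912 ≈ 0.437 μg/mL.
Trough 0.4 μg/mL vs MEC 1 μg/mL: subtherapeutic.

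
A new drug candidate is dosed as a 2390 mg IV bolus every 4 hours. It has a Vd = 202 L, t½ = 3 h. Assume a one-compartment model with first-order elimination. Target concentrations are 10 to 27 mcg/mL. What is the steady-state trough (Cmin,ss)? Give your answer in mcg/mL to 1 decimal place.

k = ln2/t½ = ln2/3 ≈ 0.231049 h⁻¹; fraction remaining f = e^(−kτ) = e^(−0.231049×4) ≈ 0.3969.
Single-dose peak C₀ = D/Vd = 2390/202 ≈ 11.832 mcg/mL.
Steady-state trough Cmin,ss = C₀·f/(1−f) ≈ 11.832 × 0.3969/0.6031 ≈ 7.787 mcg/mL.
Trough 7.8 mcg/mL vs MEC 10 mcg/mL: subtherapeutic.

7.8 mcg/mL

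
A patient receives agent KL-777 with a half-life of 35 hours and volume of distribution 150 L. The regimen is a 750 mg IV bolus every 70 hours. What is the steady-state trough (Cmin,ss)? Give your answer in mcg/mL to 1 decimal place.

1.7 mcg/mL

τ = 70 h = 2 half-lives, so f = (1/2)^2 = 0.25.
At steady state, R = 1/(1 − 0.25) = 4/3.
Single-dose peak C₀ = D/Vd = 750/150 = 5 mcg/mL.
Steady-state peak Cmax,ss = C₀·R = 5 × 4/3 ≈ 6.667 mcg/mL.
Steady-state trough Cmin,ss = Cmax,ss·f ≈ 6.667 × 0.25 ≈ 1.667 mcg/mL.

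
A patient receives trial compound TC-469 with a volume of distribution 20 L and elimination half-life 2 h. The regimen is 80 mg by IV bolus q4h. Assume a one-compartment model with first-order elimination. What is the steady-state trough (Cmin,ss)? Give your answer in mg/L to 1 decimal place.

1.3 mg/L

The dosing interval is 2 half-lives, so f = 2^(−2) = 0.25.
Accumulation ratio R = 1/(1 − f) = 1/0.75 = 4/3.
Single-dose peak C₀ = D/Vd = 80/20 = 4 mg/L.
Steady-state peak Cmax,ss = C₀·R = 4 × 4/3 ≈ 5.333 mg/L.
Steady-state trough Cmin,ss = Cmax,ss·f ≈ 5.333 × 0.25 ≈ 1.333 mg/L.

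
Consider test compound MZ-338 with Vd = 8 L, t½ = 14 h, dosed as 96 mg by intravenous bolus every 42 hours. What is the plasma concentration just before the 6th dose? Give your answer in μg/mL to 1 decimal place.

f = (1/2)^(τ/t½) = (1/2)^(42/14) ≈ 0.1250.
C₀ = D/Vd = 96/8 ≈ 12.000 μg/mL.
Before the 6th dose, 5 doses have been given. Superposition: Cmin = C₀·(f + f² + … + f^5).
≈ 12.000 × (0.1250 + 0.0156 + 0.0020 + 0.0002 + 0.0000) ≈ 12.000 × 0.1428 ≈ 1.714 μg/mL.

1.7 μg/mL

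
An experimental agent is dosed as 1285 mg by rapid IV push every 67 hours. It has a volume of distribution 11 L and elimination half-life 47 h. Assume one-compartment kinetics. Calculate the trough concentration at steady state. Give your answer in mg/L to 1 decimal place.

69.3 mg/L

τ/t½ = 67/47 ≈ 1.4255, so fraction remaining f = (1/2)^(67/47) ≈ 0.3723.
At steady state, accumulation factor R = 1/(1 − e^(−kτ)) ≈ 1.5931.
Single-dose peak C₀ = D/Vd = 1285/11 ≈ 116.818 mg/L.
Cmax,ss = C₀/(1 − f) ≈ 116.818/0.6277 ≈ 186.105 mg/L.
Steady-state trough Cmin,ss = Cmax,ss·f ≈ 186.105 × 0.3723 ≈ 69.287 mg/L.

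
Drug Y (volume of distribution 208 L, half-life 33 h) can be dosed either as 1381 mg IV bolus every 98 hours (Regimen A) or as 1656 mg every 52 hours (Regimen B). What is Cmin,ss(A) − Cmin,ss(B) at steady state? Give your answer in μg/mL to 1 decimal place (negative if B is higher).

Regimen A: f = (1/2)^(98/33) ≈ 0.1277; Cmin,ss = (1381/208)·f/(1−f) ≈ 0.972 μg/mL.
Regimen B: f = (1/2)^(52/33) ≈ 0.3355; Cmin,ss = (1656/208)·f/(1−f) ≈ 4.020 μg/mL.
Difference ≈ 0.972 − 4.020 ≈ -3.048 μg/mL.

-3.0 μg/mL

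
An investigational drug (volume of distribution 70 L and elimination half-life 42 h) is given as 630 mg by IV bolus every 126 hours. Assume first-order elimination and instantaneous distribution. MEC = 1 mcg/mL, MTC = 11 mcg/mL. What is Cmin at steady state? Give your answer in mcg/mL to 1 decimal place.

1.3 mcg/mL

The dosing interval is 3 half-lives, so f = 2^(−3) = 0.125.
Accumulation ratio R = 1/(1 − f) = 1/0.875 = 8/7.
Single-dose peak C₀ = D/Vd = 630/70 = 9 mcg/mL.
Steady-state peak Cmax,ss = C₀·R = 9 × 8/7 ≈ 10.286 mcg/mL.
Steady-state trough Cmin,ss = Cmax,ss·f ≈ 10.286 × 0.125 ≈ 1.286 mcg/mL.
Trough 1.3 mcg/mL vs MEC 1 mcg/mL: adequate.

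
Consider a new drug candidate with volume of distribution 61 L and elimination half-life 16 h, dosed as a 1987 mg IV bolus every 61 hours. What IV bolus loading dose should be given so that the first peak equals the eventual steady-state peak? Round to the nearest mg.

f = (1/2)^(61/16) ≈ 0.071174; accumulation ratio R = 1/(1−f) ≈ 1.07663.
Loading dose to hit Cmax,ss on first dose: D_load = D_maint·R ≈ 1987 × 1.07663 ≈ 2139.26 mg.

2139 mg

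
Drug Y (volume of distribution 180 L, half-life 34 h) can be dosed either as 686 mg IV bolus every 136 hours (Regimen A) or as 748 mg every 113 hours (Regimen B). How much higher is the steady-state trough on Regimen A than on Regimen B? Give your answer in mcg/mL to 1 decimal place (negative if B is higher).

Regimen A: f = (1/2)^(136/34) ≈ 0.0625; Cmin,ss = (686/180)·f/(1−f) ≈ 0.254 mcg/mL.
Regimen B: f = (1/2)^(113/34) ≈ 0.0999; Cmin,ss = (748/180)·f/(1−f) ≈ 0.461 mcg/mL.
Difference ≈ 0.254 − 0.461 ≈ -0.207 mcg/mL.

-0.2 mcg/mL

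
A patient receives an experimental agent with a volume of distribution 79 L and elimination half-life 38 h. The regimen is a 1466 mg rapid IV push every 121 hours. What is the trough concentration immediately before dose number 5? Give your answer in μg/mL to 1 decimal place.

2.3 μg/mL

f = (1/2)^(τ/t½) = (1/2)^(121/38) ≈ 0.1100.
C₀ = D/Vd = 1466/79 ≈ 18.557 μg/mL.
Before the 5th dose, 4 doses have been given. Superposition: Cmin = C₀·(f + f² + … + f^4).
≈ 18.557 × (0.1100 + 0.0121 + 0.0013 + 0.0001) ≈ 18.557 × 0.1235 ≈ 2.292 μg/mL.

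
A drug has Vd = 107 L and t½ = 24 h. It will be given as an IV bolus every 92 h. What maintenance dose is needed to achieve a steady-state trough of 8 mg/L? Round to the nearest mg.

τ/t½ = 92/24 ≈ 3.8333, so f = (1/2)^(92/24) ≈ 0.070154.
Cmin,ss = (D/Vd)·f/(1−f), so D = Cmin,ss·Vd·(1−f)/f.
D = 8 × 107 × (1−f)/f ≈ 8 × 107 × 13.25435 ≈ 11345.72 mg.

11346 mg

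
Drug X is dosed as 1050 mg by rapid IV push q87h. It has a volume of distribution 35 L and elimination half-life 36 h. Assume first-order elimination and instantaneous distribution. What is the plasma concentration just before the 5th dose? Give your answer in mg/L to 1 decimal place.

6.9 mg/L

f = (1/2)^(τ/t½) = (1/2)^(87/36) ≈ 0.1873.
C₀ = D/Vd = 1050/35 ≈ 30.000 mg/L.
Before the 5th dose, 4 doses have been given. Superposition: Cmin = C₀·(f + f² + … + f^4).
≈ 30.000 × (0.1873 + 0.0351 + 0.0066 + 0.0012) ≈ 30.000 × 0.2302 ≈ 6.906 mg/L.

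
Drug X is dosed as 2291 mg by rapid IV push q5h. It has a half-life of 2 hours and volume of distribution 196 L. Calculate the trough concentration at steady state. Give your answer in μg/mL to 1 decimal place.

τ/t½ = 5/2 ≈ 2.5, so fraction remaining f = (1/2)^(5/2) ≈ 0.1768.
Each bolus raises the concentration by D/Vd = 2291/196 ≈ 11.689 μg/mL.
Steady-state trough Cmin,ss = C₀·f/(1−f) ≈ 11.689 × 0.1768/0.8232 ≈ 2.510 μg/mL.

2.5 μg/mL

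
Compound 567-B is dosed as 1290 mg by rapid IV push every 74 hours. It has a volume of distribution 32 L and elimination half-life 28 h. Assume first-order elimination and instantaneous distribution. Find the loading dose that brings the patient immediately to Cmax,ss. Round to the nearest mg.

1536 mg

f = (1/2)^(74/28) ≈ 0.160111; accumulation ratio R = 1/(1−f) ≈ 1.19063.
Loading dose to hit Cmax,ss on first dose: D_load = D_maint·R ≈ 1290 × 1.19063 ≈ 1535.91 mg.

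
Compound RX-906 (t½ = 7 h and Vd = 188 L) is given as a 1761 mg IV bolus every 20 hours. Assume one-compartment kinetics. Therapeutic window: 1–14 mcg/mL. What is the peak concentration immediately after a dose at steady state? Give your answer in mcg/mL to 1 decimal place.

10.9 mcg/mL

k = ln2/t½ = ln2/7 ≈ 0.099021 h⁻¹; fraction remaining f = e^(−kτ) = e^(−0.099021×20) ≈ 0.1380.
Accumulation ratio R = 1/(1 − f) ≈ 1/0.8620 ≈ 1.1601.
Single-dose peak C₀ = D/Vd = 1761/188 ≈ 9.367 mcg/mL.
Cmax,ss = C₀/(1 − f) ≈ 9.367/0.8620 ≈ 10.867 mcg/mL.
Peak 10.9 mcg/mL vs MTC 14 mcg/mL: below toxic threshold.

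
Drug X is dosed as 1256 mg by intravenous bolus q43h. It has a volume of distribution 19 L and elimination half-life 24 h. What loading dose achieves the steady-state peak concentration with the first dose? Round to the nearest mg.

1766 mg

f = (1/2)^(43/24) ≈ 0.288838; accumulation ratio R = 1/(1−f) ≈ 1.40615.
Loading dose to hit Cmax,ss on first dose: D_load = D_maint·R ≈ 1256 × 1.40615 ≈ 1766.12 mg.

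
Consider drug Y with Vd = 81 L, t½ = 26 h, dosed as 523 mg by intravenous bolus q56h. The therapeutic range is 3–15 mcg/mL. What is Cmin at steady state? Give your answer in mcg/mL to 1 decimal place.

1.9 mcg/mL

Over one 56-h interval, 56/26 ≈ 2.1538 half-lives elapse, leaving f ≈ 0.2247 of each dose.
Single-dose peak C₀ = D/Vd = 523/81 ≈ 6.457 mcg/mL.
Steady-state trough Cmin,ss = C₀·f/(1−f) ≈ 6.457 × 0.2247/0.7753 ≈ 1.871 mcg/mL.
Trough 1.9 mcg/mL vs MEC 3 mcg/mL: subtherapeutic.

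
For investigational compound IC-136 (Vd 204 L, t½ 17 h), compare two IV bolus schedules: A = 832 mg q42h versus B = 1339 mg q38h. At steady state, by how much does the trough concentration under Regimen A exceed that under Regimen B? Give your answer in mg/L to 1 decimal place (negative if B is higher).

Regimen A: f = (1/2)^(42/17) ≈ 0.1804; Cmin,ss = (832/204)·f/(1−f) ≈ 0.898 mg/L.
Regimen B: f = (1/2)^(38/17) ≈ 0.2124; Cmin,ss = (1339/204)·f/(1−f) ≈ 1.770 mg/L.
Difference ≈ 0.898 − 1.770 ≈ -0.872 mg/L.

-0.9 mg/L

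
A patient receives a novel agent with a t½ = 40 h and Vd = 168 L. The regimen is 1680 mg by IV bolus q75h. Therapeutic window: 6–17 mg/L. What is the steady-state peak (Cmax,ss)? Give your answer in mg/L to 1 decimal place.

13.7 mg/L

τ/t½ = 75/40 ≈ 1.875, so fraction remaining f = (1/2)^(75/40) ≈ 0.2726.
At steady state, accumulation factor R = 1/(1 − e^(−kτ)) ≈ 1.3748.
Each bolus raises the concentration by D/Vd = 1680/168 ≈ 10.000 mg/L.
Cmax,ss = C₀/(1 − f) ≈ 10.000/0.7274 ≈ 13.748 mg/L.
Peak 13.7 mg/L vs MTC 17 mg/L: below toxic threshold.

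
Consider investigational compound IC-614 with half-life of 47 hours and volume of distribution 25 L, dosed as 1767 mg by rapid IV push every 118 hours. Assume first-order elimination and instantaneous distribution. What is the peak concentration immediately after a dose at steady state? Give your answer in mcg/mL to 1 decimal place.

85.7 mcg/mL

Over one 118-h interval, 118/47 ≈ 2.5106 half-lives elapse, leaving f ≈ 0.1755 of each dose.
At steady state, accumulation factor R = 1/(1 − e^(−kτ)) ≈ 1.2129.
Single-dose peak C₀ = D/Vd = 1767/25 ≈ 70.680 mcg/mL.
Cmax,ss = C₀/(1 − f) ≈ 70.680/0.8245 ≈ 85.725 mcg/mL.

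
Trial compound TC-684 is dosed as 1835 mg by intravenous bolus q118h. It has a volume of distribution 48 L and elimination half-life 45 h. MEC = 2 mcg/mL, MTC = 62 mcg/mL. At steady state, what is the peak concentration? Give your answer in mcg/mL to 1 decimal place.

45.6 mcg/mL

k = ln2/t½ = ln2/45 ≈ 0.015403 h⁻¹; fraction remaining f = e^(−kτ) = e^(−0.015403×118) ≈ 0.1624.
Accumulation ratio R = 1/(1 − f) ≈ 1/0.8376 ≈ 1.1939.
Single-dose peak C₀ = D/Vd = 1835/48 ≈ 38.229 mcg/mL.
Steady-state peak Cmax,ss = C₀·R ≈ 38.229 × 1.1939 ≈ 45.642 mcg/mL.
Peak 45.6 mcg/mL vs MTC 62 mcg/mL: below toxic threshold.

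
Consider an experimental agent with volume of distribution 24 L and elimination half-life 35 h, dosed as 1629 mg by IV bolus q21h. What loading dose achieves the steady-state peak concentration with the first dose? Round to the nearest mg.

4788 mg

f = (1/2)^(21/35) ≈ 0.659754; accumulation ratio R = 1/(1−f) ≈ 2.93905.
Loading dose to hit Cmax,ss on first dose: D_load = D_maint·R ≈ 1629 × 2.93905 ≈ 4787.71 mg.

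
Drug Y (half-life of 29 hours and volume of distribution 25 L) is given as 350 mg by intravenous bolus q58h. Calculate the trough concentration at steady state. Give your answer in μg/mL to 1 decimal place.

4.7 μg/mL

The dosing interval is 2 half-lives, so f = 2^(−2) = 0.25.
Accumulation ratio R = 1/(1 − f) = 1/0.75 = 4/3.
Single-dose peak C₀ = D/Vd = 350/25 = 14 μg/mL.
Steady-state peak Cmax,ss = C₀·R = 14 × 4/3 ≈ 18.667 μg/mL.
Steady-state trough Cmin,ss = Cmax,ss·f ≈ 18.667 × 0.25 ≈ 4.667 μg/mL.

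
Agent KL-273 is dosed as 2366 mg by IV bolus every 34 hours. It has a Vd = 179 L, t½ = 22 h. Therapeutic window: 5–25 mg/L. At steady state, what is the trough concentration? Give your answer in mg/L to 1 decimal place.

6.9 mg/L

k = ln2/t½ = ln2/22 ≈ 0.031507 h⁻¹; fraction remaining f = e^(−kτ) = e^(−0.031507×34) ≈ 0.3426.
Each bolus raises the concentration by D/Vd = 2366/179 ≈ 13.218 mg/L.
Steady-state trough Cmin,ss = C₀·f/(1−f) ≈ 13.218 × 0.3426/0.6574 ≈ 6.888 mg/L.
Trough 6.9 mg/L vs MEC 5 mg/L: adequate.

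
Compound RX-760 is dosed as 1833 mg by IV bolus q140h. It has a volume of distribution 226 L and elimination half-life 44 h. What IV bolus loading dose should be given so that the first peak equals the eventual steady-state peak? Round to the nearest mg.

f = (1/2)^(140/44) ≈ 0.110199; accumulation ratio R = 1/(1−f) ≈ 1.12385.
Loading dose to hit Cmax,ss on first dose: D_load = D_maint·R ≈ 1833 × 1.12385 ≈ 2060.02 mg.

2060 mg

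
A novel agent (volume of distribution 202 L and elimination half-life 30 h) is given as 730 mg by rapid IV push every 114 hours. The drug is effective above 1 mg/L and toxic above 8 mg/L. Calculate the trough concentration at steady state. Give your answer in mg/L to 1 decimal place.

0.3 mg/L

k = ln2/t½ = ln2/30 ≈ 0.023105 h⁻¹; fraction remaining f = e^(−kτ) = e^(−0.023105×114) ≈ 0.0718.
Accumulation ratio R = 1/(1 − f) ≈ 1/0.9282 ≈ 1.0774.
Each bolus raises the concentration by D/Vd = 730/202 ≈ 3.614 mg/L.
Cmax,ss = C₀/(1 − f) ≈ 3.614/0.9282 ≈ 3.894 mg/L.
One interval later, Cmin,ss = Cmax,ss·e^(−kτ) ≈ 3.894 × 0.0718 ≈ 0.280 mg/L.
Trough 0.3 mg/L vs MEC 1 mg/L: subtherapeutic.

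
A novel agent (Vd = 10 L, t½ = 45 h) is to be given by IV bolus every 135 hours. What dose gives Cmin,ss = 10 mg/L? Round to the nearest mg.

τ/t½ = 135/45 ≈ 3, so f = (1/2)^(135/45) ≈ 0.125000.
Cmin,ss = (D/Vd)·f/(1−f), so D = Cmin,ss·Vd·(1−f)/f.
D = 10 × 10 × (1−f)/f ≈ 10 × 10 × 7.00000 ≈ 700.00 mg.

700 mg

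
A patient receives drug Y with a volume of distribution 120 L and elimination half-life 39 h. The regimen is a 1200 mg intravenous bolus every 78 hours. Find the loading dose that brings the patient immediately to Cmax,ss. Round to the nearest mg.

1600 mg

f = (1/2)^(78/39) ≈ 0.250000; accumulation ratio R = 1/(1−f) ≈ 1.33333.
Loading dose to hit Cmax,ss on first dose: D_load = D_maint·R ≈ 1200 × 1.33333 ≈ 1600.00 mg.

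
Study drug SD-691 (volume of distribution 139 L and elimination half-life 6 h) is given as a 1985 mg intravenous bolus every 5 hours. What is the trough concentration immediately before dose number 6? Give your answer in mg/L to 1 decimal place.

f = (1/2)^(τ/t½) = (1/2)^(5/6) ≈ 0.5612.
C₀ = D/Vd = 1985/139 ≈ 14.281 mg/L.
Before the 6th dose, 5 doses have been given. Superposition: Cmin = C₀·(f + f² + … + f^5).
≈ 14.281 × (0.5612 + 0.3149 + 0.1767 + 0.0992 + 0.0557) ≈ 14.281 × 1.2077 ≈ 17.247 mg/L.

17.2 mg/L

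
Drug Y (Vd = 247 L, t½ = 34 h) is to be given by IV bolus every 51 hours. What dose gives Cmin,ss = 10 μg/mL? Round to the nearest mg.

4516 mg

τ/t½ = 51/34 ≈ 1.5, so f = (1/2)^(51/34) ≈ 0.353553.
Cmin,ss = (D/Vd)·f/(1−f), so D = Cmin,ss·Vd·(1−f)/f.
D = 10 × 247 × (1−f)/f ≈ 10 × 247 × 1.82843 ≈ 4516.22 mg.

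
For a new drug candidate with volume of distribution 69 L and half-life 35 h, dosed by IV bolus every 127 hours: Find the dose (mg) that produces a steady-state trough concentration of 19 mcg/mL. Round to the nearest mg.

τ/t½ = 127/35 ≈ 3.6286, so f = (1/2)^(127/35) ≈ 0.080852.
Cmin,ss = (D/Vd)·f/(1−f), so D = Cmin,ss·Vd·(1−f)/f.
D = 19 × 69 × (1−f)/f ≈ 19 × 69 × 11.36828 ≈ 14903.82 mg.

14904 mg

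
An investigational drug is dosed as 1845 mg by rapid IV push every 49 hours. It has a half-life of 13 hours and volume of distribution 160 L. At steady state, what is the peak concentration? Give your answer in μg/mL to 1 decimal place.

τ/t½ = 49/13 ≈ 3.7692, so fraction remaining f = (1/2)^(49/13) ≈ 0.0733.
Accumulation ratio R = 1/(1 − f) ≈ 1/0.9267 ≈ 1.0791.
Each bolus raises the concentration by D/Vd = 1845/160 ≈ 11.531 μg/mL.
Cmax,ss = C₀/(1 − f) ≈ 11.531/0.9267 ≈ 12.443 μg/mL.

12.4 μg/mL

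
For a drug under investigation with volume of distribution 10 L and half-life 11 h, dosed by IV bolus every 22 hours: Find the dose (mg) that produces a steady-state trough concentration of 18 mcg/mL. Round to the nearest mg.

540 mg

τ/t½ = 22/11 ≈ 2, so f = (1/2)^(22/11) ≈ 0.250000.
Cmin,ss = (D/Vd)·f/(1−f), so D = Cmin,ss·Vd·(1−f)/f.
D = 18 × 10 × (1−f)/f ≈ 18 × 10 × 3.00000 ≈ 540.00 mg.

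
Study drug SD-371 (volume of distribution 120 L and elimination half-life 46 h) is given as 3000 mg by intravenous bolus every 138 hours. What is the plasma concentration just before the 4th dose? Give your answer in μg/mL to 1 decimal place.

3.6 μg/mL

f = (1/2)^(τ/t½) = (1/2)^(138/46) ≈ 0.1250.
C₀ = D/Vd = 3000/120 ≈ 25.000 μg/mL.
Before the 4th dose, 3 doses have been given. Superposition: Cmin = C₀·(f + f² + … + f^3).
≈ 25.000 × (0.1250 + 0.0156 + 0.0020) ≈ 25.000 × 0.1426 ≈ 3.565 μg/mL.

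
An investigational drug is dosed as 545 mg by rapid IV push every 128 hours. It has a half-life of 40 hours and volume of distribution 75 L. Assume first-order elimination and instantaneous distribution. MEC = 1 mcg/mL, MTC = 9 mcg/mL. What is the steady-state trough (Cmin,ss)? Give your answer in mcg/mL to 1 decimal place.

0.9 mcg/mL

Over one 128-h interval, 128/40 ≈ 3.2 half-lives elapse, leaving f ≈ 0.1088 of each dose.
At steady state, accumulation factor R = 1/(1 − e^(−kτ)) ≈ 1.1221.
Each bolus raises the concentration by D/Vd = 545/75 ≈ 7.267 mcg/mL.
Cmax,ss = C₀/(1 − f) ≈ 7.267/0.8912 ≈ 8.154 mcg/mL.
Steady-state trough Cmin,ss = Cmax,ss·f ≈ 8.154 × 0.1088 ≈ 0.887 mcg/mL.
Trough 0.9 mcg/mL vs MEC 1 mcg/mL: subtherapeutic.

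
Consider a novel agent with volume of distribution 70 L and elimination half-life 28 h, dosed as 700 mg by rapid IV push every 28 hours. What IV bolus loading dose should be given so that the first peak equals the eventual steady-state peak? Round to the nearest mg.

f = (1/2)^(28/28) ≈ 0.500000; accumulation ratio R = 1/(1−f) ≈ 2.00000.
Loading dose to hit Cmax,ss on first dose: D_load = D_maint·R ≈ 700 × 2.00000 ≈ 1400.00 mg.

1400 mg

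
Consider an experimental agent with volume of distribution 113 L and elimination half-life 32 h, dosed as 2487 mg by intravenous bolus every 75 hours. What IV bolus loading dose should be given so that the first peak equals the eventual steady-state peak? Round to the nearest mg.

3097 mg

f = (1/2)^(75/32) ≈ 0.196998; accumulation ratio R = 1/(1−f) ≈ 1.24533.
Loading dose to hit Cmax,ss on first dose: D_load = D_maint·R ≈ 2487 × 1.24533 ≈ 3097.14 mg.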